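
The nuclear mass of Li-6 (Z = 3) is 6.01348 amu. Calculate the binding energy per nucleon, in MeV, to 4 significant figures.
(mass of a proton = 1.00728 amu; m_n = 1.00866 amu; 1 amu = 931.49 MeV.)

Total constituent mass: 3 × 1.00728 + 3 × 1.00866 = 6.04782 amu
Mass defect Δm = 6.04782 − 6.01348 = 0.03434 amu
Binding energy = Δm·c² = 0.03434 × 931.49 MeV/amu = 31.9874 MeV
Dividing by A = 6 gives 5.331 MeV per nucleon.

5.331 MeV/nucleon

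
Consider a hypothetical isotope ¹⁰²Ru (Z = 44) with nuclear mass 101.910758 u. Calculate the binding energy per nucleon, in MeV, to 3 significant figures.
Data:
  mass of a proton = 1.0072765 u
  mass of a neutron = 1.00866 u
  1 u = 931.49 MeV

The nucleus contains 44 protons and 102 − 44 = 58 neutrons.
Total constituent mass: 44 × 1.0072765 + 58 × 1.00866 = 102.8224460 u
Δm = 102.8224460 − 101.910758 = 0.9116880 u
E_B = 0.9116880 × 931.49 = 849.228 MeV
Dividing by A = 102 gives 8.326 MeV per nucleon.

8.33 MeV/nucleon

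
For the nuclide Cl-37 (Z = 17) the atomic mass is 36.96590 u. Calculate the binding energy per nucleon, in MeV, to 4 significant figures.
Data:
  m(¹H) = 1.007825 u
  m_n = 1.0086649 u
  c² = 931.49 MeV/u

8.570 MeV/nucleon

Total constituent mass: 17 × 1.007825 + 20 × 1.0086649 = 37.3063230 u
Δm = 37.3063230 − 36.96590 = 0.3404230 u
Converting to energy: 0.3404230 u × 931.49 MeV/u = 317.101 MeV
BE/A = 317.101 MeV / 37 = 8.570 MeV/nucleon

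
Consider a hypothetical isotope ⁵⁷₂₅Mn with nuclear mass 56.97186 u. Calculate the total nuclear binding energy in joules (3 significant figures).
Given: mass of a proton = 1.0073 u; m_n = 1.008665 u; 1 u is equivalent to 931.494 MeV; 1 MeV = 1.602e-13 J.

7.28e-11 J

The nucleus contains 25 protons and 57 − 25 = 32 neutrons.
Mass of separated nucleons = 25(1.0073) + 32(1.008665) = 25.1825 + 32.277280 = 57.459780 u
The mass defect is 57.459780 − 56.97186 = 0.487920 u.
E_B = 0.487920 × 931.494 = 454.495 MeV
In joules: 454.495 MeV × 1.602e-13 J/MeV = 7.2810e-11 J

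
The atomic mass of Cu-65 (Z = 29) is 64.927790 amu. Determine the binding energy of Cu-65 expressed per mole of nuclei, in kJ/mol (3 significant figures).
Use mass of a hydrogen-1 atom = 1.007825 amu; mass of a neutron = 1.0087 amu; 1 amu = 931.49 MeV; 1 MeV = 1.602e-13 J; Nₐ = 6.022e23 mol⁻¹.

5.50e+10 kJ/mol

The nucleus contains 29 protons and 65 − 29 = 36 neutrons.
Σm = 29·m(¹H) + 36·m_n = 29.226925 + 36.3132 = 65.540125 amu
Mass defect Δm = 65.540125 − 64.927790 = 0.612335 amu
Converting to energy: 0.612335 amu × 931.49 MeV/amu = 570.384 MeV
Per nucleus in joules: 570.384 MeV × 1.602e-13 J/MeV = 9.1376e-11 J
Per mole: 9.1376e-11 J × 6.022e23 mol⁻¹ = 5.5027e+13 J/mol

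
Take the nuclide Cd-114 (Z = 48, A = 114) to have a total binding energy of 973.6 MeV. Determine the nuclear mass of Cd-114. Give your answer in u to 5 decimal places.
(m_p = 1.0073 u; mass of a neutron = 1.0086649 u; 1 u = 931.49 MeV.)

Mass defect = 973.6 MeV / (931.49 MeV/u) = 1.0452071 u
Constituent mass = 48(1.0073) + 66(1.0086649) = 114.9222834 u
Nuclear mass = 114.9222834 − 1.0452071 = 113.8770763 u ≈ 113.87708 u (to 5 decimal places)

113.87708 u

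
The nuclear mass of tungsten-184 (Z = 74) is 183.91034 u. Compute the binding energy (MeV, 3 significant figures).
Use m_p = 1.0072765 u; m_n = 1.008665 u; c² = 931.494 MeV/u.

1470 MeV

Z = 74, so N = A − Z = 184 − 74 = 110.
Total constituent mass: 74 × 1.0072765 + 110 × 1.008665 = 185.4916110 u
The mass defect is 185.4916110 − 183.91034 = 1.5812710 u.
Converting to energy: 1.5812710 u × 931.494 MeV/u = 1472.94 MeV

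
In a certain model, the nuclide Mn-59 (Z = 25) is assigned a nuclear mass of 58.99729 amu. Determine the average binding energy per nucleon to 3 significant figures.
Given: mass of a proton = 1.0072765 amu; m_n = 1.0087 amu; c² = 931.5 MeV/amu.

7.58 MeV/nucleon

With 25 protons and 34 neutrons (A = 59):
Mass of separated nucleons = 25(1.0072765) + 34(1.0087) = 25.1819125 + 34.2958 = 59.4777125 amu
Δm = 59.4777125 − 58.99729 = 0.4804225 amu
E_B = 0.4804225 × 931.5 = 447.514 MeV
BE/A = 447.514 MeV / 59 = 7.58498 MeV/nucleon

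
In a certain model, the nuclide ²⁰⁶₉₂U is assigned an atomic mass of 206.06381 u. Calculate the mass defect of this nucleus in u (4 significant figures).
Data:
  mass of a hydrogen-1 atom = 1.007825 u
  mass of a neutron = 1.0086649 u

With 92 protons and 114 neutrons (A = 206):
Mass of separated nucleons = 92(1.007825) + 114(1.0086649) = 92.719900 + 114.9877986 = 207.7076986 u
Mass defect Δm = 207.7076986 − 206.06381 = 1.6438886 u

1.644 u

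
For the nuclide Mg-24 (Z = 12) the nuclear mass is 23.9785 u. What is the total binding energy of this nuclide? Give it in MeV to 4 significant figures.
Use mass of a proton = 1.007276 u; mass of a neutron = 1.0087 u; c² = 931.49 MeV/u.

198.6 MeV

Mass of separated nucleons = 12(1.007276) + 12(1.0087) = 12.087312 + 12.1044 = 24.191712 u
Mass defect Δm = 24.191712 − 23.9785 = 0.213212 u
Converting to energy: 0.213212 u × 931.49 MeV/u = 198.605 MeV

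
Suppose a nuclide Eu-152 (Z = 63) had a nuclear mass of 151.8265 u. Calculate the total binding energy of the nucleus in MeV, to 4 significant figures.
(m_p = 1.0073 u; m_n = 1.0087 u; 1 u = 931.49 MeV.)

Z = 63, so N = A − Z = 152 − 63 = 89.
Total constituent mass: 63 × 1.0073 + 89 × 1.0087 = 153.2342 u
Δm = 153.2342 − 151.8265 = 1.4077 u
Binding energy = Δm·c² = 1.4077 × 931.49 MeV/u = 1311.26 MeV

1311 MeV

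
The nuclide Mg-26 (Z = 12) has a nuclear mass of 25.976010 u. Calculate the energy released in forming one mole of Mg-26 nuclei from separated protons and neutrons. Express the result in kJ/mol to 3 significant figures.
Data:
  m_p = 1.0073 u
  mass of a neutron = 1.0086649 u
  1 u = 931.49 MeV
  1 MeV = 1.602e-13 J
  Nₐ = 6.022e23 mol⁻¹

2.09e+10 kJ/mol

With 12 protons and 14 neutrons (A = 26):
Mass of separated nucleons = 12(1.0073) + 14(1.0086649) = 12.0876 + 14.1213086 = 26.2089086 u
The mass defect is 26.2089086 − 25.976010 = 0.2328986 u.
E_B = 0.2328986 × 931.49 = 216.943 MeV
Per nucleus in joules: 216.943 MeV × 1.602e-13 J/MeV = 3.4754e-11 J
Per mole: 3.4754e-11 J × 6.022e23 mol⁻¹ = 2.0929e+13 J/mol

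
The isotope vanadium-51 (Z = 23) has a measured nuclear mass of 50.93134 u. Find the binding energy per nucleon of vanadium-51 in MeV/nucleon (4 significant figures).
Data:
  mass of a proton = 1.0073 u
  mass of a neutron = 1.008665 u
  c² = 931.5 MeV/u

The nucleus contains 23 protons and 51 − 23 = 28 neutrons.
Total constituent mass: 23 × 1.0073 + 28 × 1.008665 = 51.410520 u
Δm = 51.410520 − 50.93134 = 0.479180 u
Binding energy = Δm·c² = 0.479180 × 931.5 MeV/u = 446.356 MeV
BE/A = 446.356 MeV / 51 = 8.752 MeV/nucleon

8.752 MeV/nucleon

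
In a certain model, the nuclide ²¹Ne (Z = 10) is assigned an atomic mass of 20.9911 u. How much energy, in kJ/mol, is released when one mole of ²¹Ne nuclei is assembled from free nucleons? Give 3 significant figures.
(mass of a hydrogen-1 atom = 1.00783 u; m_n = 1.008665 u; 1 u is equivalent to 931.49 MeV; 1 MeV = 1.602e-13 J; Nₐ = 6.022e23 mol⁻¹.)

1.64e+10 kJ/mol

With 10 protons and 11 neutrons (A = 21):
Σm = 10·m(¹H) + 11·m_n = 10.07830 + 11.095315 = 21.173615 u
Δm = 21.173615 − 20.9911 = 0.182515 u
Binding energy = Δm·c² = 0.182515 × 931.49 MeV/u = 170.011 MeV
Per nucleus in joules: 170.011 MeV × 1.602e-13 J/MeV = 2.7236e-11 J
Per mole: 2.7236e-11 J × 6.022e23 mol⁻¹ = 1.6402e+13 J/mol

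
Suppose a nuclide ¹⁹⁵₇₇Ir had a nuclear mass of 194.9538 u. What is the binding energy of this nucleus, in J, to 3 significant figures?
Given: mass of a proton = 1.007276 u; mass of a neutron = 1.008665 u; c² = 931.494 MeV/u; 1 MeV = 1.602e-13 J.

2.43e-10 J

Σm = 77·m_p + 118·m_n = 77.560252 + 119.022470 = 196.582722 u
Δm = 196.582722 − 194.9538 = 1.628922 u
Binding energy = Δm·c² = 1.628922 × 931.494 MeV/u = 1517.33 MeV
In joules: 1517.33 MeV × 1.602e-13 J/MeV = 2.4308e-10 J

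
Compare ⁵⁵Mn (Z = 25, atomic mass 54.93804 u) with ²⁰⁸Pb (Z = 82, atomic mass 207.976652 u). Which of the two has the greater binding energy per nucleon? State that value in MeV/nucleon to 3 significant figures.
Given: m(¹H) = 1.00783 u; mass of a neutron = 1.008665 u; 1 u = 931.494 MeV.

⁵⁵Mn: Σm = 25(1.00783) + 30(1.008665) = 55.455700 u; Δm = 0.517660 u; E_B = 482.20 MeV; E_B/A = 8.767 MeV
²⁰⁸Pb: Σm = 82(1.00783) + 126(1.008665) = 209.733850 u; Δm = 1.757198 u; E_B = 1636.8 MeV; E_B/A = 7.869 MeV
⁵⁵Mn has the higher binding energy per nucleon, so it is the more tightly bound nucleus.

⁵⁵Mn; 8.77 MeV/nucleon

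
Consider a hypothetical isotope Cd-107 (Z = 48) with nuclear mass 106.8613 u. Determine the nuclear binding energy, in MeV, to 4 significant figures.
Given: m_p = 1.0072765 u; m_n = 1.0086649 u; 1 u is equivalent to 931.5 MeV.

Σm = 48·m_p + 59·m_n = 48.3492720 + 59.5112291 = 107.8605011 u
The mass defect is 107.8605011 − 106.8613 = 0.9992011 u.
Converting to energy: 0.9992011 u × 931.5 MeV/u = 930.756 MeV

930.8 MeV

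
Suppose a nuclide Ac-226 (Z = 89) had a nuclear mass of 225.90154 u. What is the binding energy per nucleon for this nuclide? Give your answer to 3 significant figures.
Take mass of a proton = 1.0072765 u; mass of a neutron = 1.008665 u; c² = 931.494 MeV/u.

7.97 MeV/nucleon

With 89 protons and 137 neutrons (A = 226):
Σm = 89·m_p + 137·m_n = 89.6476085 + 138.187105 = 227.8347135 u
The mass defect is 227.8347135 − 225.90154 = 1.9331735 u.
Binding energy = Δm·c² = 1.9331735 × 931.494 MeV/u = 1800.74 MeV
Dividing by A = 226 gives 7.968 MeV per nucleon.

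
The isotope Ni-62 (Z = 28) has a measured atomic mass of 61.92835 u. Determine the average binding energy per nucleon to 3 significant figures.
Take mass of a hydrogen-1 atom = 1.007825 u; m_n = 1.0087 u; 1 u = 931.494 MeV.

8.81 MeV/nucleon

The nucleus contains 28 protons and 62 − 28 = 34 neutrons.
Σm = 28·m(¹H) + 34·m_n = 28.219100 + 34.2958 = 62.514900 u
Δm = 62.514900 − 61.92835 = 0.586550 u
Converting to energy: 0.586550 u × 931.494 MeV/u = 546.368 MeV
Per nucleon: 546.368 / 62 = 8.812 MeV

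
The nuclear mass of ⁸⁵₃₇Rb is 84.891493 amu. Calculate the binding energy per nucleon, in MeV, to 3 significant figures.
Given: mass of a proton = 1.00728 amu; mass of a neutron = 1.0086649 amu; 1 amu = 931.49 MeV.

The nucleus contains 37 protons and 85 − 37 = 48 neutrons.
Σm = 37·m_p + 48·m_n = 37.26936 + 48.4159152 = 85.6852752 amu
The mass defect is 85.6852752 − 84.891493 = 0.7937822 amu.
Converting to energy: 0.7937822 amu × 931.49 MeV/amu = 739.400 MeV
Dividing by A = 85 gives 8.699 MeV per nucleon.

8.70 MeV/nucleon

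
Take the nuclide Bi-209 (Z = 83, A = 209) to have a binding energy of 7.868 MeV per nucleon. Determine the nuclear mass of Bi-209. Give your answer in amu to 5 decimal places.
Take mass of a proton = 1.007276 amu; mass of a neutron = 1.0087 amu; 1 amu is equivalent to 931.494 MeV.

Total binding energy = 209 × 7.868 = 1644.412 MeV
Mass defect = 1644.412 MeV / (931.494 MeV/amu) = 1.7653490 amu
Constituent mass = 83(1.007276) + 126(1.0087) = 210.700108 amu
Nuclear mass = 210.700108 − 1.7653490 = 208.9347590 amu ≈ 208.93476 amu (to 5 decimal places)

208.93476 amu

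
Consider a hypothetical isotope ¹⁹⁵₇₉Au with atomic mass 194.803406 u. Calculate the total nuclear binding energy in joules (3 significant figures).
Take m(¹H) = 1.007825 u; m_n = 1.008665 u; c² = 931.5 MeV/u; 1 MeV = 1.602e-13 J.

With 79 protons and 116 neutrons (A = 195):
Total constituent mass: 79 × 1.007825 + 116 × 1.008665 = 196.623315 u
Mass defect Δm = 196.623315 − 194.803406 = 1.819909 u
Converting to energy: 1.819909 u × 931.5 MeV/u = 1695.25 MeV
In joules: 1695.25 MeV × 1.602e-13 J/MeV = 2.7158e-10 J

2.72e-10 J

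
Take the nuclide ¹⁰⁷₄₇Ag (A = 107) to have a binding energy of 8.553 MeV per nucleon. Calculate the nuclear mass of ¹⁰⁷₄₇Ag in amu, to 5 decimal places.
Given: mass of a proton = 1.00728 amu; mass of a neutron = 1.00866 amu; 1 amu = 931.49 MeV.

Total binding energy = 107 × 8.553 = 915.171 MeV
Mass defect = 915.171 MeV / (931.49 MeV/amu) = 0.9824808 amu
Constituent mass = 47(1.00728) + 60(1.00866) = 107.86176 amu
Nuclear mass = 107.86176 − 0.9824808 = 106.8792792 amu ≈ 106.87928 amu (to 5 decimal places)

106.87928 amu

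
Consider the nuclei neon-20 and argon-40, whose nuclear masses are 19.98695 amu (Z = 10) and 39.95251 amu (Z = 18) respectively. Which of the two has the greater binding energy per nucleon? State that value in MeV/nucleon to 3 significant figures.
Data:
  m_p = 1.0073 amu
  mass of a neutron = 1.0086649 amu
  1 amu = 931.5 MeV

neon-20: Σm = 10(1.0073) + 10(1.0086649) = 20.1596490 amu; Δm = 0.1726990 amu; E_B = 160.869 MeV; E_B/A = 8.043 MeV
argon-40: Σm = 18(1.0073) + 22(1.0086649) = 40.3220278 amu; Δm = 0.3695178 amu; E_B = 344.21 MeV; E_B/A = 8.605 MeV
argon-40 has the higher binding energy per nucleon, so it is the more tightly bound nucleus.

argon-40; 8.61 MeV/nucleon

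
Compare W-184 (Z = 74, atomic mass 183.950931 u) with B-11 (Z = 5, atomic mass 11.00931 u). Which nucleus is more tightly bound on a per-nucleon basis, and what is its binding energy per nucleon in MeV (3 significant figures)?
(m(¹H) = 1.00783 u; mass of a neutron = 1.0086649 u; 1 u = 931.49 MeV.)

W-184: Σm = 74(1.00783) + 110(1.0086649) = 185.5325590 u; Δm = 1.5816280 u; E_B = 1473.3 MeV; E_B/A = 8.007 MeV
B-11: Σm = 5(1.00783) + 6(1.0086649) = 11.0911394 u; Δm = 0.0818294 u; E_B = 76.223 MeV; E_B/A = 6.929 MeV
W-184 has the higher binding energy per nucleon, so it is the more tightly bound nucleus.

W-184; 8.01 MeV/nucleon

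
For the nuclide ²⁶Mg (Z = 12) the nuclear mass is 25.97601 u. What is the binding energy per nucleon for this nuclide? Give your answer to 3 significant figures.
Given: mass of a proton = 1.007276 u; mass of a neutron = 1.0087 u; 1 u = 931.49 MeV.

8.35 MeV/nucleon

Z = 12, so N = A − Z = 26 − 12 = 14.
Σm = 12·m_p + 14·m_n = 12.087312 + 14.1218 = 26.209112 u
Mass defect Δm = 26.209112 − 25.97601 = 0.233102 u
Converting to energy: 0.233102 u × 931.49 MeV/u = 217.132 MeV
Per nucleon: 217.132 / 26 = 8.351 MeV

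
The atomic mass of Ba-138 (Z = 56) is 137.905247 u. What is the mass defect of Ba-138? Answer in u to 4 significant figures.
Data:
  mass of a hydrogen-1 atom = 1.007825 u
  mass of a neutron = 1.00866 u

Total constituent mass: 56 × 1.007825 + 82 × 1.00866 = 139.148320 u
Mass defect Δm = 139.148320 − 137.905247 = 1.243073 u

1.243 u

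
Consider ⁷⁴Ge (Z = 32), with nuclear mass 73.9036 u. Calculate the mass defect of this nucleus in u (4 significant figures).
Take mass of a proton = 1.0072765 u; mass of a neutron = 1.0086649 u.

Z = 32, so N = A − Z = 74 − 32 = 42.
Σm = 32·m_p + 42·m_n = 32.2328480 + 42.3639258 = 74.5967738 u
Mass defect Δm = 74.5967738 − 73.9036 = 0.6931738 u

0.6932 u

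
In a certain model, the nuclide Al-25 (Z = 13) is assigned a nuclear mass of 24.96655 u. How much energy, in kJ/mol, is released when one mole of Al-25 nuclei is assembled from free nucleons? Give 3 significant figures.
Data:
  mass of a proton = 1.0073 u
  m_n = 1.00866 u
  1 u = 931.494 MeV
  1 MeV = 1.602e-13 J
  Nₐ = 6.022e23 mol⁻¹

2.09e+10 kJ/mol

The nucleus contains 13 protons and 25 − 13 = 12 neutrons.
Total constituent mass: 13 × 1.0073 + 12 × 1.00866 = 25.19882 u
Δm = 25.19882 − 24.96655 = 0.23227 u
Binding energy = Δm·c² = 0.23227 × 931.494 MeV/u = 216.358 MeV
Per nucleus in joules: 216.358 MeV × 1.602e-13 J/MeV = 3.4661e-11 J
Per mole: 3.4661e-11 J × 6.022e23 mol⁻¹ = 2.0873e+13 J/mol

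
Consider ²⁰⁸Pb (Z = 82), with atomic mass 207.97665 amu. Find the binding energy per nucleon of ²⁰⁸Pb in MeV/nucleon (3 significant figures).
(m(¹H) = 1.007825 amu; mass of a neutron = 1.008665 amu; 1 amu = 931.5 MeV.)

Z = 82, so N = A − Z = 208 − 82 = 126.
Total constituent mass: 82 × 1.007825 + 126 × 1.008665 = 209.733440 amu
Δm = 209.733440 − 207.97665 = 1.756790 amu
Binding energy = Δm·c² = 1.756790 × 931.5 MeV/amu = 1636.45 MeV
Per nucleon: 1636.45 / 208 = 7.868 MeV

7.87 MeV/nucleon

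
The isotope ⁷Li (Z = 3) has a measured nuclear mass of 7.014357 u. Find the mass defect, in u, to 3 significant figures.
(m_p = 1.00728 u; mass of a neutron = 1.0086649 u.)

0.0421 u

Σm = 3·m_p + 4·m_n = 3.02184 + 4.0346596 = 7.0564996 u
The mass defect is 7.0564996 − 7.014357 = 0.0421426 u.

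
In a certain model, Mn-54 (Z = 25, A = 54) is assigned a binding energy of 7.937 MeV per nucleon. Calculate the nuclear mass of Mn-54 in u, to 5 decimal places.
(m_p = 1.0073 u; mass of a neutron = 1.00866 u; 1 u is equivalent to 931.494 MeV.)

53.97352 u

Total binding energy = 54 × 7.937 = 428.598 MeV
Mass defect = 428.598 MeV / (931.494 MeV/u) = 0.4601189 u
Constituent mass = 25(1.0073) + 29(1.00866) = 54.43364 u
Nuclear mass = 54.43364 − 0.4601189 = 53.9735211 u ≈ 53.97352 u (to 5 decimal places)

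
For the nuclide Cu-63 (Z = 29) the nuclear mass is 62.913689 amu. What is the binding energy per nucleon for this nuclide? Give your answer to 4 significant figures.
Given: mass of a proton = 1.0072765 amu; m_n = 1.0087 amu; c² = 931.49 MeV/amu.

Mass of separated nucleons = 29(1.0072765) + 34(1.0087) = 29.2110185 + 34.2958 = 63.5068185 amu
The mass defect is 63.5068185 − 62.913689 = 0.5931295 amu.
E_B = 0.5931295 × 931.49 = 552.494 MeV
Dividing by A = 63 gives 8.770 MeV per nucleon.

8.770 MeV/nucleon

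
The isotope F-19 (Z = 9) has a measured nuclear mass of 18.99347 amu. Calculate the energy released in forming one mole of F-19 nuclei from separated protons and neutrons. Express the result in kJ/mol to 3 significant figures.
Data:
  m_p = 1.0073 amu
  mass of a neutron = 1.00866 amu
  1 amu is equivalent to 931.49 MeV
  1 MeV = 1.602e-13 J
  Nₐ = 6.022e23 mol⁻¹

Z = 9, so N = A − Z = 19 − 9 = 10.
Σm = 9·m_p + 10·m_n = 9.0657 + 10.08660 = 19.15230 amu
The mass defect is 19.15230 − 18.99347 = 0.15883 amu.
Converting to energy: 0.15883 amu × 931.49 MeV/amu = 147.949 MeV
Per nucleus in joules: 147.949 MeV × 1.602e-13 J/MeV = 2.3701e-11 J
Per mole: 2.3701e-11 J × 6.022e23 mol⁻¹ = 1.4273e+13 J/mol

1.43e+10 kJ/mol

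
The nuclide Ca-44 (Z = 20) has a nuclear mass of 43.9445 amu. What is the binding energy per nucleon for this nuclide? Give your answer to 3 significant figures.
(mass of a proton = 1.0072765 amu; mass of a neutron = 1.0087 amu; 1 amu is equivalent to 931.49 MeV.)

Σm = 20·m_p + 24·m_n = 20.1455300 + 24.2088 = 44.3543300 amu
Δm = 44.3543300 − 43.9445 = 0.4098300 amu
Binding energy = Δm·c² = 0.4098300 × 931.49 MeV/amu = 381.753 MeV
BE/A = 381.753 MeV / 44 = 8.676 MeV/nucleon

8.68 MeV/nucleon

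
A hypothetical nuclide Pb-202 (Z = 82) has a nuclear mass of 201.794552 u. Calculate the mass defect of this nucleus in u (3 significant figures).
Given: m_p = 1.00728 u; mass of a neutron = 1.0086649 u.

1.84 u

Total constituent mass: 82 × 1.00728 + 120 × 1.0086649 = 203.6367480 u
The mass defect is 203.6367480 − 201.794552 = 1.8421960 u.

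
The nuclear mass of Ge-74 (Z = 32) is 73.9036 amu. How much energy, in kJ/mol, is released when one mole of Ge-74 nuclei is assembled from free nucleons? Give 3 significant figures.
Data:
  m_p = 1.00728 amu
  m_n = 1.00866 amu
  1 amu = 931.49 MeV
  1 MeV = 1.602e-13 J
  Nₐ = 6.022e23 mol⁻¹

Z = 32, so N = A − Z = 74 − 32 = 42.
Σm = 32·m_p + 42·m_n = 32.23296 + 42.36372 = 74.59668 amu
Mass defect Δm = 74.59668 − 73.9036 = 0.69308 amu
Binding energy = Δm·c² = 0.69308 × 931.49 MeV/amu = 645.597 MeV
Per nucleus in joules: 645.597 MeV × 1.602e-13 J/MeV = 1.0342e-10 J
Per mole: 1.0342e-10 J × 6.022e23 mol⁻¹ = 6.2280e+13 J/mol

6.23e+10 kJ/mol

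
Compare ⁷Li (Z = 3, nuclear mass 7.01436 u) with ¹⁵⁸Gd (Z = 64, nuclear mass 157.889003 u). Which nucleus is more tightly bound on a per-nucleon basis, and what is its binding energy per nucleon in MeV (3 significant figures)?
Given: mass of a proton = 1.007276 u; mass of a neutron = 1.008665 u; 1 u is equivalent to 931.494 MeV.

¹⁵⁸Gd; 8.20 MeV/nucleon

⁷Li: Σm = 3(1.007276) + 4(1.008665) = 7.056488 u; Δm = 0.042128 u; E_B = 39.242 MeV; E_B/A = 5.606 MeV
¹⁵⁸Gd: Σm = 64(1.007276) + 94(1.008665) = 159.280174 u; Δm = 1.391171 u; E_B = 1295.9 MeV; E_B/A = 8.202 MeV
¹⁵⁸Gd has the higher binding energy per nucleon, so it is the more tightly bound nucleus.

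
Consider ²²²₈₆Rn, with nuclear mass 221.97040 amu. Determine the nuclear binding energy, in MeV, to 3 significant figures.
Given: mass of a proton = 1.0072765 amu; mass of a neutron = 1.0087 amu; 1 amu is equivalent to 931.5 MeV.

1710 MeV

Z = 86, so N = A − Z = 222 − 86 = 136.
Mass of separated nucleons = 86(1.0072765) + 136(1.0087) = 86.6257790 + 137.1832 = 223.8089790 amu
Δm = 223.8089790 − 221.97040 = 1.8385790 amu
E_B = 1.8385790 × 931.5 = 1712.64 MeV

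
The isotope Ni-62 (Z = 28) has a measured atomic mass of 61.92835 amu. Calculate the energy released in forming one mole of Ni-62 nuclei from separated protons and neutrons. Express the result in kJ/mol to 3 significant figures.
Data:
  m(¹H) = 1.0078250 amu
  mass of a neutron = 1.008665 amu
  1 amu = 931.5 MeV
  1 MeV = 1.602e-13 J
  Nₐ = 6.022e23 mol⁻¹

Z = 28, so N = A − Z = 62 − 28 = 34.
Total constituent mass: 28 × 1.0078250 + 34 × 1.008665 = 62.5137100 amu
Mass defect Δm = 62.5137100 − 61.92835 = 0.5853600 amu
Binding energy = Δm·c² = 0.5853600 × 931.5 MeV/amu = 545.263 MeV
Per nucleus in joules: 545.263 MeV × 1.602e-13 J/MeV = 8.7351e-11 J
Per mole: 8.7351e-11 J × 6.022e23 mol⁻¹ = 5.2603e+13 J/mol

5.26e+10 kJ/mol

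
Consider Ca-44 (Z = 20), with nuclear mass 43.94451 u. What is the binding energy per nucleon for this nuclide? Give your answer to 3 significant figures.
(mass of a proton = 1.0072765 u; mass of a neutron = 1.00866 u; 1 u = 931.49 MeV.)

8.66 MeV/nucleon

Σm = 20·m_p + 24·m_n = 20.1455300 + 24.20784 = 44.3533700 u
Mass defect Δm = 44.3533700 − 43.94451 = 0.4088600 u
E_B = 0.4088600 × 931.49 = 380.849 MeV
Dividing by A = 44 gives 8.656 MeV per nucleon.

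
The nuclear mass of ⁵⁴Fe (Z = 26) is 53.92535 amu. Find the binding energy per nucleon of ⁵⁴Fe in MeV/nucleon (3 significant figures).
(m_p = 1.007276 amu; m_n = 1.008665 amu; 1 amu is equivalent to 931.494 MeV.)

With 26 protons and 28 neutrons (A = 54):
Mass of separated nucleons = 26(1.007276) + 28(1.008665) = 26.189176 + 28.242620 = 54.431796 amu
Δm = 54.431796 − 53.92535 = 0.506446 amu
E_B = 0.506446 × 931.494 = 471.751 MeV
Per nucleon: 471.751 / 54 = 8.736 MeV

8.74 MeV/nucleon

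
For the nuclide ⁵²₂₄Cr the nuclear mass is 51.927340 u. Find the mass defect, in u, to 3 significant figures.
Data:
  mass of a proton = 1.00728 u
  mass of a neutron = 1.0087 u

Mass of separated nucleons = 24(1.00728) + 28(1.0087) = 24.17472 + 28.2436 = 52.41832 u
The mass defect is 52.41832 − 51.927340 = 0.490980 u.

0.491 u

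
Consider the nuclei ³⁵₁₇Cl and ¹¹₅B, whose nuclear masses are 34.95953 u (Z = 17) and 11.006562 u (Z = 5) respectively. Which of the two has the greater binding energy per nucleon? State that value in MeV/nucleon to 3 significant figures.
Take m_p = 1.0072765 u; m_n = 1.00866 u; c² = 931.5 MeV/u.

³⁵₁₇Cl: Σm = 17(1.0072765) + 18(1.00866) = 35.2795805 u; Δm = 0.3200505 u; E_B = 298.13 MeV; E_B/A = 8.518 MeV
¹¹₅B: Σm = 5(1.0072765) + 6(1.00866) = 11.0883425 u; Δm = 0.0817805 u; E_B = 76.179 MeV; E_B/A = 6.925 MeV
³⁵₁₇Cl has the higher binding energy per nucleon, so it is the more tightly bound nucleus.

³⁵₁₇Cl; 8.52 MeV/nucleon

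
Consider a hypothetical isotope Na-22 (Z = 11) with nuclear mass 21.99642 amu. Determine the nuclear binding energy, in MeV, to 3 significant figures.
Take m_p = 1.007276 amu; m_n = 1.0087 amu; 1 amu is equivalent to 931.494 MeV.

167 MeV

With 11 protons and 11 neutrons (A = 22):
Σm = 11·m_p + 11·m_n = 11.080036 + 11.0957 = 22.175736 amu
Mass defect Δm = 22.175736 − 21.99642 = 0.179316 amu
Converting to energy: 0.179316 amu × 931.494 MeV/amu = 167.032 MeV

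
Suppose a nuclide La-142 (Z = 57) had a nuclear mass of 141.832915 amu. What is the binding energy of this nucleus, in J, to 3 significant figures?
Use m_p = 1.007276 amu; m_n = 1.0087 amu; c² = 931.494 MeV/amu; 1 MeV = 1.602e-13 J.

1.97e-10 J

Total constituent mass: 57 × 1.007276 + 85 × 1.0087 = 143.154232 amu
Mass defect Δm = 143.154232 − 141.832915 = 1.321317 amu
E_B = 1.321317 × 931.494 = 1230.80 MeV
In joules: 1230.80 MeV × 1.602e-13 J/MeV = 1.9717e-10 J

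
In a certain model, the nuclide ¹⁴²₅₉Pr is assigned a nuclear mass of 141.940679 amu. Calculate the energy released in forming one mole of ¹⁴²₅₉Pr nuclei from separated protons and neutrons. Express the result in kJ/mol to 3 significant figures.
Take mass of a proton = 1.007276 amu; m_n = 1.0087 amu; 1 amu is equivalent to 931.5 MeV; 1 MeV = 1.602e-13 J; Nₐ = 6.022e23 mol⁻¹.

1.09e+11 kJ/mol

The nucleus contains 59 protons and 142 − 59 = 83 neutrons.
Σm = 59·m_p + 83·m_n = 59.429284 + 83.7221 = 143.151384 amu
Δm = 143.151384 − 141.940679 = 1.210705 amu
Converting to energy: 1.210705 amu × 931.5 MeV/amu = 1127.77 MeV
Per nucleus in joules: 1127.77 MeV × 1.602e-13 J/MeV = 1.8067e-10 J
Per mole: 1.8067e-10 J × 6.022e23 mol⁻¹ = 1.0880e+14 J/mol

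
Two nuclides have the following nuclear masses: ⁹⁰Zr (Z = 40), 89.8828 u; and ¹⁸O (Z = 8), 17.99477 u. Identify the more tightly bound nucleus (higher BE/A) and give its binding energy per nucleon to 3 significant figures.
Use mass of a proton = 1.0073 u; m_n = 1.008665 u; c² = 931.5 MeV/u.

⁹⁰Zr; 8.72 MeV/nucleon

⁹⁰Zr: Σm = 40(1.0073) + 50(1.008665) = 90.725250 u; Δm = 0.842450 u; E_B = 784.74 MeV; E_B/A = 8.719 MeV
¹⁸O: Σm = 8(1.0073) + 10(1.008665) = 18.145050 u; Δm = 0.150280 u; E_B = 139.99 MeV; E_B/A = 7.777 MeV
⁹⁰Zr has the higher binding energy per nucleon, so it is the more tightly bound nucleus.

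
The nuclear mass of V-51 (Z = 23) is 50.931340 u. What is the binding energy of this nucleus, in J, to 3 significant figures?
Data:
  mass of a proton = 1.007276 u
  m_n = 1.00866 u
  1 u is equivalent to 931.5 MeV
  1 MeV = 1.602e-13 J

Σm = 23·m_p + 28·m_n = 23.167348 + 28.24248 = 51.409828 u
Δm = 51.409828 − 50.931340 = 0.478488 u
E_B = 0.478488 × 931.5 = 445.712 MeV
In joules: 445.712 MeV × 1.602e-13 J/MeV = 7.1403e-11 J

7.14e-11 J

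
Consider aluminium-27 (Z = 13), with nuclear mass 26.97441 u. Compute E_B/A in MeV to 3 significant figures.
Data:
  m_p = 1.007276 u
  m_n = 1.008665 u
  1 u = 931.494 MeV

8.33 MeV/nucleon

With 13 protons and 14 neutrons (A = 27):
Total constituent mass: 13 × 1.007276 + 14 × 1.008665 = 27.215898 u
The mass defect is 27.215898 − 26.97441 = 0.241488 u.
Converting to energy: 0.241488 u × 931.494 MeV/u = 224.945 MeV
Dividing by A = 27 gives 8.331 MeV per nucleon.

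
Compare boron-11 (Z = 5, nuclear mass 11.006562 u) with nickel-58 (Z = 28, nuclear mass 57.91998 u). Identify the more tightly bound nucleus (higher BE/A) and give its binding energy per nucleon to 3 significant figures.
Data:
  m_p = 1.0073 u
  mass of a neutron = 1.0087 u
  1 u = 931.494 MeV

boron-11: Σm = 5(1.0073) + 6(1.0087) = 11.0887 u; Δm = 0.082138 u; E_B = 76.511 MeV; E_B/A = 6.956 MeV
nickel-58: Σm = 28(1.0073) + 30(1.0087) = 58.4654 u; Δm = 0.54542 u; E_B = 508.06 MeV; E_B/A = 8.760 MeV
nickel-58 has the higher binding energy per nucleon, so it is the more tightly bound nucleus.

nickel-58; 8.76 MeV/nucleon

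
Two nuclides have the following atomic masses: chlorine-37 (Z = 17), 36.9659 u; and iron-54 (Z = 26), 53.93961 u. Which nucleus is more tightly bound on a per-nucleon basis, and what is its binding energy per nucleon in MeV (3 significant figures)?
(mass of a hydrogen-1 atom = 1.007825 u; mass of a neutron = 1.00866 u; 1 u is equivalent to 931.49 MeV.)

chlorine-37: Σm = 17(1.007825) + 20(1.00866) = 37.306225 u; Δm = 0.340325 u; E_B = 317.01 MeV; E_B/A = 8.568 MeV
iron-54: Σm = 26(1.007825) + 28(1.00866) = 54.445930 u; Δm = 0.506320 u; E_B = 471.63 MeV; E_B/A = 8.734 MeV
iron-54 has the higher binding energy per nucleon, so it is the more tightly bound nucleus.

iron-54; 8.73 MeV/nucleon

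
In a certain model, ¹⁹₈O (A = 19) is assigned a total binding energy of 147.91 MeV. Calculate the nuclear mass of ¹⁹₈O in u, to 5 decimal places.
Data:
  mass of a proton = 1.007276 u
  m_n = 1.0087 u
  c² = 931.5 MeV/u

18.99512 u

Mass defect = 147.91 MeV / (931.5 MeV/u) = 0.1587869 u
Constituent mass = 8(1.007276) + 11(1.0087) = 19.153908 u
Nuclear mass = 19.153908 − 0.1587869 = 18.9951211 u ≈ 18.99512 u (to 5 decimal places)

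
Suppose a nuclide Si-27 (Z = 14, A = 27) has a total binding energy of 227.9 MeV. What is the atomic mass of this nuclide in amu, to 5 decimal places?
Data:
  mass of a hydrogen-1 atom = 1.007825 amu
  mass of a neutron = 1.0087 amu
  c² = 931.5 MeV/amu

26.97799 amu

Mass defect = 227.9 MeV / (931.5 MeV/amu) = 0.2446592 amu
Constituent mass = 14(1.007825) + 13(1.0087) = 27.222650 amu
Atomic mass = 27.222650 − 0.2446592 = 26.9779908 amu ≈ 26.97799 amu (to 5 decimal places)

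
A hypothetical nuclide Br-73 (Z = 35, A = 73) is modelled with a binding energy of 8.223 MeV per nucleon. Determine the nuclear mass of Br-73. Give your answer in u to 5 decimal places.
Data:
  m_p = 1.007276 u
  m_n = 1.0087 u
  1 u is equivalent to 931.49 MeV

72.94083 u

Total binding energy = 73 × 8.223 = 600.279 MeV
Mass defect = 600.279 MeV / (931.49 MeV/u) = 0.6444288 u
Constituent mass = 35(1.007276) + 38(1.0087) = 73.585260 u
Nuclear mass = 73.585260 − 0.6444288 = 72.9408312 u ≈ 72.94083 u (to 5 decimal places)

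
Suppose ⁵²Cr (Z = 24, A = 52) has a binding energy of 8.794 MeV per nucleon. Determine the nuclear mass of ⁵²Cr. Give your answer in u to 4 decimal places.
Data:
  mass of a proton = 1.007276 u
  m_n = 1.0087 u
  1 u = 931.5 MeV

Total binding energy = 52 × 8.794 = 457.288 MeV
Mass defect = 457.288 MeV / (931.5 MeV/u) = 0.490916 u
Constituent mass = 24(1.007276) + 28(1.0087) = 52.418224 u
Nuclear mass = 52.418224 − 0.490916 = 51.927308 u ≈ 51.9273 u (to 4 decimal places)

51.9273 u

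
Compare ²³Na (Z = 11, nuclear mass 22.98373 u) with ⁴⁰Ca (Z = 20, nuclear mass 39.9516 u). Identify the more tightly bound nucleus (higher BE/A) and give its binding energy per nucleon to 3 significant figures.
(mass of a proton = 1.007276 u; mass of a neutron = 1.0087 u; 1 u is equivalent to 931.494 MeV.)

⁴⁰Ca; 8.57 MeV/nucleon

²³Na: Σm = 11(1.007276) + 12(1.0087) = 23.184436 u; Δm = 0.200706 u; E_B = 186.96 MeV; E_B/A = 8.129 MeV
⁴⁰Ca: Σm = 20(1.007276) + 20(1.0087) = 40.319520 u; Δm = 0.367920 u; E_B = 342.72 MeV; E_B/A = 8.568 MeV
⁴⁰Ca has the higher binding energy per nucleon, so it is the more tightly bound nucleus.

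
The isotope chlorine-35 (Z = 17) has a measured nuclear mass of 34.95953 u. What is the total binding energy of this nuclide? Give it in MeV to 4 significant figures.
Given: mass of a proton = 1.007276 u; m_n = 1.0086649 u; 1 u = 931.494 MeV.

298.2 MeV

With 17 protons and 18 neutrons (A = 35):
Total constituent mass: 17 × 1.007276 + 18 × 1.0086649 = 35.2796602 u
The mass defect is 35.2796602 − 34.95953 = 0.3201302 u.
E_B = 0.3201302 × 931.494 = 298.199 MeV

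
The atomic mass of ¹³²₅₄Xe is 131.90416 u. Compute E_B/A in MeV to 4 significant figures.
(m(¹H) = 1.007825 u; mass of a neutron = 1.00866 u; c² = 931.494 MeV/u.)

Total constituent mass: 54 × 1.007825 + 78 × 1.00866 = 133.098030 u
Mass defect Δm = 133.098030 − 131.90416 = 1.193870 u
Binding energy = Δm·c² = 1.193870 × 931.494 MeV/u = 1112.08 MeV
BE/A = 1112.08 MeV / 132 = 8.425 MeV/nucleon

8.425 MeV/nucleon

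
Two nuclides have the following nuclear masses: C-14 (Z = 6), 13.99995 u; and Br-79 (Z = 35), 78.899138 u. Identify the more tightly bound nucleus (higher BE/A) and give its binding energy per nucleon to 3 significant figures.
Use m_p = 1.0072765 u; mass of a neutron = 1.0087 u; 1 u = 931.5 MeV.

Br-79; 8.71 MeV/nucleon

C-14: Σm = 6(1.0072765) + 8(1.0087) = 14.1132590 u; Δm = 0.1133090 u; E_B = 105.55 MeV; E_B/A = 7.539 MeV
Br-79: Σm = 35(1.0072765) + 44(1.0087) = 79.6374775 u; Δm = 0.7383395 u; E_B = 687.76 MeV; E_B/A = 8.706 MeV
Br-79 has the higher binding energy per nucleon, so it is the more tightly bound nucleus.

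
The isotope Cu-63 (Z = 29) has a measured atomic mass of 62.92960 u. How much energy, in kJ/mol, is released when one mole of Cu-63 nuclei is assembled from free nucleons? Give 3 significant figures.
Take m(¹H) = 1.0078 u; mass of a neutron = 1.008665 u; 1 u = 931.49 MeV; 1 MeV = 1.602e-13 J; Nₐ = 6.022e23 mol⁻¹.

5.31e+10 kJ/mol

Total constituent mass: 29 × 1.0078 + 34 × 1.008665 = 63.520810 u
The mass defect is 63.520810 − 62.92960 = 0.591210 u.
E_B = 0.591210 × 931.49 = 550.706 MeV
Per nucleus in joules: 550.706 MeV × 1.602e-13 J/MeV = 8.8223e-11 J
Per mole: 8.8223e-11 J × 6.022e23 mol⁻¹ = 5.3128e+13 J/mol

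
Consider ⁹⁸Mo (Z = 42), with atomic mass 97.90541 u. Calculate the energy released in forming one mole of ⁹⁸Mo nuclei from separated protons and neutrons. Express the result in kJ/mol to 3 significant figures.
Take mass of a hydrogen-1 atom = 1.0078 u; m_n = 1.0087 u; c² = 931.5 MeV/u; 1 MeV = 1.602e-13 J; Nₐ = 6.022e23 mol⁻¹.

8.17e+10 kJ/mol

Z = 42, so N = A − Z = 98 − 42 = 56.
Mass of separated nucleons = 42(1.0078) + 56(1.0087) = 42.3276 + 56.4872 = 98.8148 u
The mass defect is 98.8148 − 97.90541 = 0.90939 u.
E_B = 0.90939 × 931.5 = 847.097 MeV
Per nucleus in joules: 847.097 MeV × 1.602e-13 J/MeV = 1.3570e-10 J
Per mole: 1.3570e-10 J × 6.022e23 mol⁻¹ = 8.1719e+13 J/mol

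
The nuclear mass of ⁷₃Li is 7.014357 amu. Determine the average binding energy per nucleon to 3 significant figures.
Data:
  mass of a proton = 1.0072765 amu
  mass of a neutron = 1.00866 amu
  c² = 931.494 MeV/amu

5.60 MeV/nucleon

With 3 protons and 4 neutrons (A = 7):
Σm = 3·m_p + 4·m_n = 3.0218295 + 4.03464 = 7.0564695 amu
The mass defect is 7.0564695 − 7.014357 = 0.0421125 amu.
Binding energy = Δm·c² = 0.0421125 × 931.494 MeV/amu = 39.2275 MeV
Dividing by A = 7 gives 5.604 MeV per nucleon.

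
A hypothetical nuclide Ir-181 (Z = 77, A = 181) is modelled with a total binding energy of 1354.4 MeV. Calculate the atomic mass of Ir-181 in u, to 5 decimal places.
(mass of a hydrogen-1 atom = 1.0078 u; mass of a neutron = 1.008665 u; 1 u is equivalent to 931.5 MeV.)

Mass defect = 1354.4 MeV / (931.5 MeV/u) = 1.4539989 u
Constituent mass = 77(1.0078) + 104(1.008665) = 182.501760 u
Atomic mass = 182.501760 − 1.4539989 = 181.0477611 u ≈ 181.04776 u (to 5 decimal places)

181.04776 u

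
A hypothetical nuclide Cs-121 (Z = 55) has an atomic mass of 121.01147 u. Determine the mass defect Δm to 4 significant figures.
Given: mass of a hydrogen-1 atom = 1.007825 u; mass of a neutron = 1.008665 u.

Mass of separated nucleons = 55(1.007825) + 66(1.008665) = 55.430375 + 66.571890 = 122.002265 u
Mass defect Δm = 122.002265 − 121.01147 = 0.990795 u

0.9908 u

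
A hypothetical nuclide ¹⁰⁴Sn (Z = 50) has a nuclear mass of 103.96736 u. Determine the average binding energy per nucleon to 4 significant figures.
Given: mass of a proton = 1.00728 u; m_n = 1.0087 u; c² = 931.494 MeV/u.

7.760 MeV/nucleon

The nucleus contains 50 protons and 104 − 50 = 54 neutrons.
Mass of separated nucleons = 50(1.00728) + 54(1.0087) = 50.36400 + 54.4698 = 104.83380 u
Mass defect Δm = 104.83380 − 103.96736 = 0.86644 u
Converting to energy: 0.86644 u × 931.494 MeV/u = 807.084 MeV
Dividing by A = 104 gives 7.760 MeV per nucleon.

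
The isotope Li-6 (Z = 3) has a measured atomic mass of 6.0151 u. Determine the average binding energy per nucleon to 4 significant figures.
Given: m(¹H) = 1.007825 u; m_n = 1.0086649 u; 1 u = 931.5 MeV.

Z = 3, so N = A − Z = 6 − 3 = 3.
Total constituent mass: 3 × 1.007825 + 3 × 1.0086649 = 6.0494697 u
Δm = 6.0494697 − 6.0151 = 0.0343697 u
Converting to energy: 0.0343697 u × 931.5 MeV/u = 32.0154 MeV
Per nucleon: 32.0154 / 6 = 5.336 MeV

5.336 MeV/nucleon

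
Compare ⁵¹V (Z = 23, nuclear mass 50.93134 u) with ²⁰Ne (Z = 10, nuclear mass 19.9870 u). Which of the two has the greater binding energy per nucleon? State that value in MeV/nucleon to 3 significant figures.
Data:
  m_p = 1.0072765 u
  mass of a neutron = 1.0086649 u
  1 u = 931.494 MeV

⁵¹V; 8.74 MeV/nucleon

⁵¹V: Σm = 23(1.0072765) + 28(1.0086649) = 51.4099767 u; Δm = 0.4786367 u; E_B = 445.85 MeV; E_B/A = 8.742 MeV
²⁰Ne: Σm = 10(1.0072765) + 10(1.0086649) = 20.1594140 u; Δm = 0.1724140 u; E_B = 160.60 MeV; E_B/A = 8.030 MeV
⁵¹V has the higher binding energy per nucleon, so it is the more tightly bound nucleus.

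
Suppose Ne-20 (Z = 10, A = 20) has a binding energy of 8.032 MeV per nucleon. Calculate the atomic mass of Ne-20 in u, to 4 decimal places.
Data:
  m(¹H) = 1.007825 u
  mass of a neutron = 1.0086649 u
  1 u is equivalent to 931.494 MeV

19.9924 u

Total binding energy = 20 × 8.032 = 160.640 MeV
Mass defect = 160.640 MeV / (931.494 MeV/u) = 0.172454 u
Constituent mass = 10(1.007825) + 10(1.0086649) = 20.1648990 u
Atomic mass = 20.1648990 − 0.172454 = 19.9924450 u ≈ 19.9924 u (to 4 decimal places)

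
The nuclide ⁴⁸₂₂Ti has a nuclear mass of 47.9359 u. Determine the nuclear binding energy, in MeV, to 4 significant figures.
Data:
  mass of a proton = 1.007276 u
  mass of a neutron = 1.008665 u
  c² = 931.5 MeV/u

Total constituent mass: 22 × 1.007276 + 26 × 1.008665 = 48.385362 u
Mass defect Δm = 48.385362 − 47.9359 = 0.449462 u
E_B = 0.449462 × 931.5 = 418.674 MeV

418.7 MeV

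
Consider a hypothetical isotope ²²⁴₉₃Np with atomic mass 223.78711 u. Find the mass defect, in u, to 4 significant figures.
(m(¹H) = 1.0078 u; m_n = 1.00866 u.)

2.073 u

Total constituent mass: 93 × 1.0078 + 131 × 1.00866 = 225.85986 u
Δm = 225.85986 − 223.78711 = 2.07275 u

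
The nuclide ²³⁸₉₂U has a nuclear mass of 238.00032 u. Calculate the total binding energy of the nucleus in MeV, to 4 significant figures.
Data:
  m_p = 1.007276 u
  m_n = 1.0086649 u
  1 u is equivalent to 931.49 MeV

With 92 protons and 146 neutrons (A = 238):
Mass of separated nucleons = 92(1.007276) + 146(1.0086649) = 92.669392 + 147.2650754 = 239.9344674 u
Mass defect Δm = 239.9344674 − 238.00032 = 1.9341474 u
E_B = 1.9341474 × 931.49 = 1801.64 MeV

1802 MeV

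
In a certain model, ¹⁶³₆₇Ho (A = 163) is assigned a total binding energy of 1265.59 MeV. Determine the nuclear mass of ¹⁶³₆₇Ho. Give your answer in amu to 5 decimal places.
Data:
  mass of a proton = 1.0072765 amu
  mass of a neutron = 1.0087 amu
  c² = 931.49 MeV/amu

162.96405 amu

Mass defect = 1265.59 MeV / (931.49 MeV/amu) = 1.3586727 amu
Constituent mass = 67(1.0072765) + 96(1.0087) = 164.3227255 amu
Nuclear mass = 164.3227255 − 1.3586727 = 162.9640528 amu ≈ 162.96405 amu (to 5 decimal places)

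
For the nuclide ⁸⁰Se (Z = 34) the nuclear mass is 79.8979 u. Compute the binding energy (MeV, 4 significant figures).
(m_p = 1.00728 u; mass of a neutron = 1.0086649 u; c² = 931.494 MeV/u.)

Σm = 34·m_p + 46·m_n = 34.24752 + 46.3985854 = 80.6461054 u
Mass defect Δm = 80.6461054 − 79.8979 = 0.7482054 u
Converting to energy: 0.7482054 u × 931.494 MeV/u = 696.949 MeV

696.9 MeV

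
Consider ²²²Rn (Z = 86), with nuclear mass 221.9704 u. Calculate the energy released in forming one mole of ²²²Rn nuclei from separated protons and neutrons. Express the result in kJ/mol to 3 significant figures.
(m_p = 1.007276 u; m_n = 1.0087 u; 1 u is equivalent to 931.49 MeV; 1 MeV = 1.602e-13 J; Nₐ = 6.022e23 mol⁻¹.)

The nucleus contains 86 protons and 222 − 86 = 136 neutrons.
Mass of separated nucleons = 86(1.007276) + 136(1.0087) = 86.625736 + 137.1832 = 223.808936 u
Δm = 223.808936 − 221.9704 = 1.838536 u
Converting to energy: 1.838536 u × 931.49 MeV/u = 1712.58 MeV
Per nucleus in joules: 1712.58 MeV × 1.602e-13 J/MeV = 2.7436e-10 J
Per mole: 2.7436e-10 J × 6.022e23 mol⁻¹ = 1.6522e+14 J/mol

1.65e+11 kJ/mol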